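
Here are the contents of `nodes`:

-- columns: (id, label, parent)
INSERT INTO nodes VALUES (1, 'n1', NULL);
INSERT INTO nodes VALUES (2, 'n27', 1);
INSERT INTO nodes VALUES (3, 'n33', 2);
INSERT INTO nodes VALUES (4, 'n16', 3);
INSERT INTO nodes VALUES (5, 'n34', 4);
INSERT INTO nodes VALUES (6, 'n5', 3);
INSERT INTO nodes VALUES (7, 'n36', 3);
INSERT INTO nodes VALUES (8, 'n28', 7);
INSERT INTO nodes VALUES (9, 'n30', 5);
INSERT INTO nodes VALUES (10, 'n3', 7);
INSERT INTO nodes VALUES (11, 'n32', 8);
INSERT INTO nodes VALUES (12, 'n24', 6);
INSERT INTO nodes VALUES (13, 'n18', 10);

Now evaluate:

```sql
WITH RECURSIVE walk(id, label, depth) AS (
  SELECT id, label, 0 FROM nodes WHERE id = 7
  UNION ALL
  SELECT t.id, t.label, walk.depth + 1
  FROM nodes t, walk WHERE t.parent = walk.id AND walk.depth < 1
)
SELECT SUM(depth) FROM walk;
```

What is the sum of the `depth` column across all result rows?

2

Base: id=7 (n36) at depth 0.
Iteration 1: rows with parent in {7} -> n28 (id 8, depth 1), n3 (id 10, depth 1).
Iteration 2: depth < 1 fails for all current rows; recursion stops.
SUM(depth) = 0 + 1 + 1 = 2.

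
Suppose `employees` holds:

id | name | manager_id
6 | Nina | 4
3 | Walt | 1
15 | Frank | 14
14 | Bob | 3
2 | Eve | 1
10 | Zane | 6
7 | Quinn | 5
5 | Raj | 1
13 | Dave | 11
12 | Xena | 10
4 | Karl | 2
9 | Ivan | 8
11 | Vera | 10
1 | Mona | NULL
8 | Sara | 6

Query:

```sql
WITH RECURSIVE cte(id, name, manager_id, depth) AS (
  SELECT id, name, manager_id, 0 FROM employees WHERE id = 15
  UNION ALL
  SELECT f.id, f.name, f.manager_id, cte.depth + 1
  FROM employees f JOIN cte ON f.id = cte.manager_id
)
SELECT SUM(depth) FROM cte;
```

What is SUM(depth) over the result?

6

Base: id=15 (Frank), manager_id=14, depth 0.
Iteration 1: join on id=14 -> Bob (id 14, manager_id=3, depth 1).
Iteration 2: join on id=3 -> Walt (id 3, manager_id=1, depth 2).
Iteration 3: join on id=1 -> Mona (id 1, manager_id=NULL, depth 3).
Iteration 4: manager_id is NULL; no match; recursion stops.
SUM(depth) = 0 + 1 + 2 + 3 = 6.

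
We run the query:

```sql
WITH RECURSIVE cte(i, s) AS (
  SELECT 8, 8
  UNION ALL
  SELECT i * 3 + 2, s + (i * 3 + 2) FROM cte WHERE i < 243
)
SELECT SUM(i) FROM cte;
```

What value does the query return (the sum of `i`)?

1084

Base: i=8, s=8.
Iteration 1: 8 < 243 holds -> i = 8 * 3 + 2 = 26, s = 8 + 26 = 34.
Iteration 2: 26 < 243 holds -> i = 26 * 3 + 2 = 80, s = 34 + 80 = 114.
Iteration 3: 80 < 243 holds -> i = 80 * 3 + 2 = 242, s = 114 + 242 = 356.
Iteration 4: 242 < 243 holds -> i = 242 * 3 + 2 = 728, s = 356 + 728 = 1084.
Iteration 5: 728 < 243 fails; recursion stops.
SUM(i) = 8 + 26 + 80 + 242 + 728 = 1084.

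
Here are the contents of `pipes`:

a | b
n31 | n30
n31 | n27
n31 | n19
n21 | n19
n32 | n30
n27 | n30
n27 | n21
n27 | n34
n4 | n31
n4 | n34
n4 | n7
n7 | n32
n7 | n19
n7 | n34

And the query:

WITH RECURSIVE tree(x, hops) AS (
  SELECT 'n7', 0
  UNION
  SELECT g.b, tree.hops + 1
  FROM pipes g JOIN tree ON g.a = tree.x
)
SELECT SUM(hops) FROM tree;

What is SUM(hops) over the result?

5

Base: (n7, hops=0).
Iteration 1: edges from {n7} -> (n19, hops=1), (n32, hops=1), (n34, hops=1).
Iteration 2: edges from {n19,n32,n34} -> (n30, hops=2).
Iteration 3: no outgoing edges from {n30}; recursion stops.
SUM(hops) = 0 + 1 + 1 + 1 + 2 = 5.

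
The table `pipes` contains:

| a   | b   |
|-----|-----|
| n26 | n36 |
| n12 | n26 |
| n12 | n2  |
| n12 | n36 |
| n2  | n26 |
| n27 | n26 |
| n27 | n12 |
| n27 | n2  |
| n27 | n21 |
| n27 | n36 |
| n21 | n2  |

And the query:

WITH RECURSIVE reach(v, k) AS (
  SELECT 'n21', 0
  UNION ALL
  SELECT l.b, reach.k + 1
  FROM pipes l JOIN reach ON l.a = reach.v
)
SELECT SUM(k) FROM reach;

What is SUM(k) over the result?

Base: (n21, k=0).
Iteration 1: edges from {n21} -> (n2, k=1).
Iteration 2: edges from {n2} -> (n26, k=2).
Iteration 3: edges from {n26} -> (n36, k=3).
Iteration 4: no outgoing edges from {n36}; recursion stops.
SUM(k) = 0 + 1 + 2 + 3 = 6.

6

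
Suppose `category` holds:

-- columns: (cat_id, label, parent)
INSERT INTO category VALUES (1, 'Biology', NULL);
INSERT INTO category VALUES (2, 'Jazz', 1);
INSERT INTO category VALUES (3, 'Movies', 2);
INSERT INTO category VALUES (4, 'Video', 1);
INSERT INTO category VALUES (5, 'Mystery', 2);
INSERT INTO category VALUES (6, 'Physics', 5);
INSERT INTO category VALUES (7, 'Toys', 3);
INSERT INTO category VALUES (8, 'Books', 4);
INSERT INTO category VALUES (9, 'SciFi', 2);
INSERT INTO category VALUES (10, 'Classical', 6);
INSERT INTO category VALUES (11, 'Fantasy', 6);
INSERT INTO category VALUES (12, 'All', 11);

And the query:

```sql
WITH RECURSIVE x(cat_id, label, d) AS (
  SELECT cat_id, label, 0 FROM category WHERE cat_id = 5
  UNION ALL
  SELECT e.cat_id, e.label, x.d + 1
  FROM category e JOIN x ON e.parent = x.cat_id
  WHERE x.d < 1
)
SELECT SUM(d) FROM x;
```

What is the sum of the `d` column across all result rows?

1

Base: cat_id=5 (Mystery) at d 0.
Iteration 1: rows with parent in {5} -> Physics (id 6, d 1).
Iteration 2: d < 1 fails for all current rows; recursion stops.
SUM(d) = 0 + 1 = 1.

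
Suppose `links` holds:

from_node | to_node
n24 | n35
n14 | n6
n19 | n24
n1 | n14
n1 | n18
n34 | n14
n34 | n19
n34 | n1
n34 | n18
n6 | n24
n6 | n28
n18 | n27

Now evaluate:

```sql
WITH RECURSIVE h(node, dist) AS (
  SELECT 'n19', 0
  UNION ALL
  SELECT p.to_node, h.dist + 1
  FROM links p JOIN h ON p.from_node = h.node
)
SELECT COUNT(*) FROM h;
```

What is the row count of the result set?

Base: (n19, dist=0).
Iteration 1: edges from {n19} -> (n24, dist=1).
Iteration 2: edges from {n24} -> (n35, dist=2).
Iteration 3: no outgoing edges from {n35}; recursion stops.
Total rows emitted: 3.

3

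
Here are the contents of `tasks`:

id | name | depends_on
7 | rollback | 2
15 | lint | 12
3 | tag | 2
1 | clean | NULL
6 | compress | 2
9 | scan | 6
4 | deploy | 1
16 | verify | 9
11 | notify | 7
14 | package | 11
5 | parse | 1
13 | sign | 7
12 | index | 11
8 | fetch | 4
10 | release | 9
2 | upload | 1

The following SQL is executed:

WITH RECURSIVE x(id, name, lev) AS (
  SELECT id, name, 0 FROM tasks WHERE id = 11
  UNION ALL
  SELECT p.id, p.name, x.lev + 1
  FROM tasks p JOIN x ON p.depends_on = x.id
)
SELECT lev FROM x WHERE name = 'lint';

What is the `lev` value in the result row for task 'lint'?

2

Base: id=11 (notify) at lev 0.
Iteration 1: rows with depends_on in {11} -> index (id 12, lev 1), package (id 14, lev 1).
Iteration 2: rows with depends_on in {12,14} -> lint (id 15, lev 2).
Iteration 3: no rows with depends_on in {15}; recursion stops.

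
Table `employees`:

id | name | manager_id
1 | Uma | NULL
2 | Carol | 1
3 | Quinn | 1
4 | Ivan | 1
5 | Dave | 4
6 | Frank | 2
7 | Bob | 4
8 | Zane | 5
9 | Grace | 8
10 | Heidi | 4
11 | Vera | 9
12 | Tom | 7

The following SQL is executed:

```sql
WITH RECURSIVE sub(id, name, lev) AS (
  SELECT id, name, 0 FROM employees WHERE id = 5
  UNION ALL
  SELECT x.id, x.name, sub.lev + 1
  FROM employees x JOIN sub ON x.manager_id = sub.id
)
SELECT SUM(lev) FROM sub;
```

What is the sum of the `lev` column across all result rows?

6

Base: id=5 (Dave) at lev 0.
Iteration 1: rows with manager_id in {5} -> Zane (id 8, lev 1).
Iteration 2: rows with manager_id in {8} -> Grace (id 9, lev 2).
Iteration 3: rows with manager_id in {9} -> Vera (id 11, lev 3).
Iteration 4: no rows with manager_id in {11}; recursion stops.
SUM(lev) = 0 + 1 + 2 + 3 = 6.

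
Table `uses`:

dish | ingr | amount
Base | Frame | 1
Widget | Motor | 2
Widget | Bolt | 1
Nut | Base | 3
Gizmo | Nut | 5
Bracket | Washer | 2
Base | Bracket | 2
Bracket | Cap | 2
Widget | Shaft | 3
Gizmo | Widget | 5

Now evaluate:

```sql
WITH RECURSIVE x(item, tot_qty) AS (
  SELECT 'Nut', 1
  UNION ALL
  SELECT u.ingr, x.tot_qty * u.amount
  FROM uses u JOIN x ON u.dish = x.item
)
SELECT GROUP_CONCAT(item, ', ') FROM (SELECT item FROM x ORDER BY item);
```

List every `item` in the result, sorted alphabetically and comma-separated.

Base: (Nut, tot_qty=1).
Iteration 1: components of {Nut} -> Base = 1*3 = 3.
Iteration 2: components of {Base} -> Bracket = 3*2 = 6, Frame = 3*1 = 3.
Iteration 3: components of {Bracket,Frame} -> Cap = 6*2 = 12, Washer = 6*2 = 12.
Iteration 4: no further components; recursion stops.

Base, Bracket, Cap, Frame, Nut, Washer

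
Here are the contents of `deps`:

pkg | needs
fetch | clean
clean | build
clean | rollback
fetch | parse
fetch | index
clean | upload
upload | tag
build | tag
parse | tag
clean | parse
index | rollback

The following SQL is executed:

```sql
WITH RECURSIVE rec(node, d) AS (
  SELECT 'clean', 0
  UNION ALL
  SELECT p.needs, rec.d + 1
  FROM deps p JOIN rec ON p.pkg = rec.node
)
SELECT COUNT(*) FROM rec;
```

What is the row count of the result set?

8

Base: (clean, d=0).
Iteration 1: edges from {clean} -> (build, d=1), (parse, d=1), (rollback, d=1), (upload, d=1).
Iteration 2: edges from {build,parse,rollback,upload} -> (tag, d=2) x3. [UNION ALL keeps all 3 new rows, including repeats]
Iteration 3: no outgoing edges from {tag}; recursion stops.
Total rows emitted: 8.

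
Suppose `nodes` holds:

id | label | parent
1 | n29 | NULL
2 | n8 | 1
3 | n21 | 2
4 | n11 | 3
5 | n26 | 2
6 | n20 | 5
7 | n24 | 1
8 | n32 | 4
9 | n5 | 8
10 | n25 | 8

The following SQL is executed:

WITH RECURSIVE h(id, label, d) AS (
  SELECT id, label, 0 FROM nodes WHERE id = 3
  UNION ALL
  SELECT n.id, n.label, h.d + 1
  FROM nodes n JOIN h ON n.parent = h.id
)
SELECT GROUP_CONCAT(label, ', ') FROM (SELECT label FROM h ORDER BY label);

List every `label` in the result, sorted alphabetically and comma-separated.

n11, n21, n25, n32, n5

Base: id=3 (n21) at d 0.
Iteration 1: rows with parent in {3} -> n11 (id 4, d 1).
Iteration 2: rows with parent in {4} -> n32 (id 8, d 2).
Iteration 3: rows with parent in {8} -> n5 (id 9, d 3), n25 (id 10, d 3).
Iteration 4: no rows with parent in {9,10}; recursion stops.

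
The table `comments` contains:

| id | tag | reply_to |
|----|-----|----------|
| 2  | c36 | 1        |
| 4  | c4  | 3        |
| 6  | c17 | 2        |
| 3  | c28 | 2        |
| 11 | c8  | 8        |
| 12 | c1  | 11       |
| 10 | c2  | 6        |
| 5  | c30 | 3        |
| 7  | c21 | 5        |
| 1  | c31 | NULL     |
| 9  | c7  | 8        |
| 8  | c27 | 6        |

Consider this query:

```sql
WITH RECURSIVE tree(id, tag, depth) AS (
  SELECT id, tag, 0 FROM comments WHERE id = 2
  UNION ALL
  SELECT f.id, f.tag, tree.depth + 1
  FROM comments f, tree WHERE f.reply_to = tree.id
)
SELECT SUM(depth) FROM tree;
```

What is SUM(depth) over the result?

23

Base: id=2 (c36) at depth 0.
Iteration 1: rows with reply_to in {2} -> c28 (id 3, depth 1), c17 (id 6, depth 1).
Iteration 2: rows with reply_to in {3,6} -> c4 (id 4, depth 2), c30 (id 5, depth 2), c27 (id 8, depth 2), c2 (id 10, depth 2).
Iteration 3: rows with reply_to in {4,5,8,10} -> c21 (id 7, depth 3), c7 (id 9, depth 3), c8 (id 11, depth 3).
Iteration 4: rows with reply_to in {7,9,11} -> c1 (id 12, depth 4).
Iteration 5: no rows with reply_to in {12}; recursion stops.
SUM(depth) = 0 + 1 + 1 + 2 + 2 + 2 + 2 + 3 + 3 + 3 + 4 = 23.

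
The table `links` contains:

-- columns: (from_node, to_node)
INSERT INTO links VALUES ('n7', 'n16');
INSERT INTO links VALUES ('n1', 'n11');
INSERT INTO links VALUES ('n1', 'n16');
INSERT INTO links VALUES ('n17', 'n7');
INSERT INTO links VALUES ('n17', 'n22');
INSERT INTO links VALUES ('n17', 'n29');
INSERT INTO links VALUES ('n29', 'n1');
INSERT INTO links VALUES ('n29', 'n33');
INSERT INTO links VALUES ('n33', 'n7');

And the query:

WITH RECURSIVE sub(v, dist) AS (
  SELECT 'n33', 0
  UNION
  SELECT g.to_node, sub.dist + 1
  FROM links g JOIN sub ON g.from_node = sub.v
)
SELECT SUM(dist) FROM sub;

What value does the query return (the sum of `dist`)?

3

Base: (n33, dist=0).
Iteration 1: edges from {n33} -> (n7, dist=1).
Iteration 2: edges from {n7} -> (n16, dist=2).
Iteration 3: no outgoing edges from {n16}; recursion stops.
SUM(dist) = 0 + 1 + 2 = 3.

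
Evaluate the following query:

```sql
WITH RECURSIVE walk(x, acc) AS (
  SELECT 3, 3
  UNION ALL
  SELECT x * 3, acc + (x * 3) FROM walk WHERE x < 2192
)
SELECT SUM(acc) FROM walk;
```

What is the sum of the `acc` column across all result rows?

Base: x=3, acc=3.
Iteration 1: 3 < 2192 holds -> x = 3 * 3 = 9, acc = 3 + 9 = 12.
Iteration 2: 9 < 2192 holds -> x = 9 * 3 = 27, acc = 12 + 27 = 39.
Iteration 3: 27 < 2192 holds -> x = 27 * 3 = 81, acc = 39 + 81 = 120.
Iteration 4: 81 < 2192 holds -> x = 81 * 3 = 243, acc = 120 + 243 = 363.
Iteration 5: 243 < 2192 holds -> x = 243 * 3 = 729, acc = 363 + 729 = 1092.
Iteration 6: 729 < 2192 holds -> x = 729 * 3 = 2187, acc = 1092 + 2187 = 3279.
Iteration 7: 2187 < 2192 holds -> x = 2187 * 3 = 6561, acc = 3279 + 6561 = 9840.
Iteration 8: 6561 < 2192 fails; recursion stops.
SUM(acc) = 3 + 12 + 39 + 120 + 363 + 1092 + 3279 + 9840 = 14748.

14748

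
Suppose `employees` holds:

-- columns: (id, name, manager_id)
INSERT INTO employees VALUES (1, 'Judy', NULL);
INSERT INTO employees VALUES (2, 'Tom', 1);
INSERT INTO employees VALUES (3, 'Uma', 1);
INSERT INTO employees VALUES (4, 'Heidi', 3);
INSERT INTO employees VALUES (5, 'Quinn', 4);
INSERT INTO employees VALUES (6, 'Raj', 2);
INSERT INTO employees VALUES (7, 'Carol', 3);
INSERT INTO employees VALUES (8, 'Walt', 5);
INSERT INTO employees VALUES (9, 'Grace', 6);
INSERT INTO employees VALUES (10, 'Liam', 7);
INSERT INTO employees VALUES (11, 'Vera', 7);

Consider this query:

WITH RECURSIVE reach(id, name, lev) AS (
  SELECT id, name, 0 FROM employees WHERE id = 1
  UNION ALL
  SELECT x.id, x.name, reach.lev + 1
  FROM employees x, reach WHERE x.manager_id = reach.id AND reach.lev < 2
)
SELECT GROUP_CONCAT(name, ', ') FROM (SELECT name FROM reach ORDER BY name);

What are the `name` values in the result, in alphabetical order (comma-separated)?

Base: id=1 (Judy) at lev 0.
Iteration 1: rows with manager_id in {1} -> Tom (id 2, lev 1), Uma (id 3, lev 1).
Iteration 2: rows with manager_id in {2,3} -> Heidi (id 4, lev 2), Raj (id 6, lev 2), Carol (id 7, lev 2).
Iteration 3: lev < 2 fails for all current rows; recursion stops.

Carol, Heidi, Judy, Raj, Tom, Uma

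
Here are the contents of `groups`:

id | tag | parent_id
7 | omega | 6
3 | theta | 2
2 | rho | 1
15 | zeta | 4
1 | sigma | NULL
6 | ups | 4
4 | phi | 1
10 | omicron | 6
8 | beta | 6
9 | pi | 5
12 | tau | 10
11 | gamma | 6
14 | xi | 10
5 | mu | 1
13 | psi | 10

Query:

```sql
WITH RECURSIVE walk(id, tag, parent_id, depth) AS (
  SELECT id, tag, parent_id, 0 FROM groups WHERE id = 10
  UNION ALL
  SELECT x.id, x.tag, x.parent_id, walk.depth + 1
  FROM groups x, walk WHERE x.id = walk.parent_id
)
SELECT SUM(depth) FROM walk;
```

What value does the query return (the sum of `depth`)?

6

Base: id=10 (omicron), parent_id=6, depth 0.
Iteration 1: join on id=6 -> ups (id 6, parent_id=4, depth 1).
Iteration 2: join on id=4 -> phi (id 4, parent_id=1, depth 2).
Iteration 3: join on id=1 -> sigma (id 1, parent_id=NULL, depth 3).
Iteration 4: parent_id is NULL; no match; recursion stops.
SUM(depth) = 0 + 1 + 2 + 3 = 6.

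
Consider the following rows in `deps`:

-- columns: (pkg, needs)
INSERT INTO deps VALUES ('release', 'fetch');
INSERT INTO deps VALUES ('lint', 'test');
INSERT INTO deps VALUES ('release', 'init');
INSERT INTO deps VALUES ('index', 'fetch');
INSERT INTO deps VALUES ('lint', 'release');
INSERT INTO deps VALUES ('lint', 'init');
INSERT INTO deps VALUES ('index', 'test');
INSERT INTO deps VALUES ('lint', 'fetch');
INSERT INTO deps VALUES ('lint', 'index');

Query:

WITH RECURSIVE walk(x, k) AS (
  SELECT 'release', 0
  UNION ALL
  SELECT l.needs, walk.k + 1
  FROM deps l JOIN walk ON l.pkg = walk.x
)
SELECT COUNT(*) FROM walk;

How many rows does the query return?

3

Base: (release, k=0).
Iteration 1: edges from {release} -> (fetch, k=1), (init, k=1).
Iteration 2: no outgoing edges from {fetch,init}; recursion stops.
Total rows emitted: 3.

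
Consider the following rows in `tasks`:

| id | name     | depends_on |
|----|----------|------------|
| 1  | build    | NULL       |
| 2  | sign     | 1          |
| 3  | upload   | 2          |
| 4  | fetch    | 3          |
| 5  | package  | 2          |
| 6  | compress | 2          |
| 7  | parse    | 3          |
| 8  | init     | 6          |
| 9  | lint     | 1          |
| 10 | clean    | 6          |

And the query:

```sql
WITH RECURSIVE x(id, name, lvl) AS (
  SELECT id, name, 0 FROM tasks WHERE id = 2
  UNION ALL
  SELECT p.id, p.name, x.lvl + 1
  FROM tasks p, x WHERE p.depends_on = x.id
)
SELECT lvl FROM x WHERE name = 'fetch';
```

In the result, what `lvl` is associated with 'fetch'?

2

Base: id=2 (sign) at lvl 0.
Iteration 1: rows with depends_on in {2} -> upload (id 3, lvl 1), package (id 5, lvl 1), compress (id 6, lvl 1).
Iteration 2: rows with depends_on in {3,5,6} -> fetch (id 4, lvl 2), parse (id 7, lvl 2), init (id 8, lvl 2), clean (id 10, lvl 2).
Iteration 3: no rows with depends_on in {4,7,8,10}; recursion stops.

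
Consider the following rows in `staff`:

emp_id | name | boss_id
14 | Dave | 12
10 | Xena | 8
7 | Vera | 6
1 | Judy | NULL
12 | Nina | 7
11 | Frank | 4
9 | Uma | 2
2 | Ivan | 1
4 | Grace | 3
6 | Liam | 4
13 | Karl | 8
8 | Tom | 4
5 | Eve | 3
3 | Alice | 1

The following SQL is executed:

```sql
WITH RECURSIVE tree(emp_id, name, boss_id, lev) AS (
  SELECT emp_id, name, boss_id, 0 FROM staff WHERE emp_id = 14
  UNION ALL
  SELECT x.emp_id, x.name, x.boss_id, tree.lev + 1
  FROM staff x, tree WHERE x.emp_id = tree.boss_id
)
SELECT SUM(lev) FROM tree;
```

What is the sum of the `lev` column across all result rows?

21

Base: emp_id=14 (Dave), boss_id=12, lev 0.
Iteration 1: join on emp_id=12 -> Nina (id 12, boss_id=7, lev 1).
Iteration 2: join on emp_id=7 -> Vera (id 7, boss_id=6, lev 2).
Iteration 3: join on emp_id=6 -> Liam (id 6, boss_id=4, lev 3).
Iteration 4: join on emp_id=4 -> Grace (id 4, boss_id=3, lev 4).
Iteration 5: join on emp_id=3 -> Alice (id 3, boss_id=1, lev 5).
Iteration 6: join on emp_id=1 -> Judy (id 1, boss_id=NULL, lev 6).
Iteration 7: boss_id is NULL; no match; recursion stops.
SUM(lev) = 0 + 1 + 2 + 3 + 4 + 5 + 6 = 21.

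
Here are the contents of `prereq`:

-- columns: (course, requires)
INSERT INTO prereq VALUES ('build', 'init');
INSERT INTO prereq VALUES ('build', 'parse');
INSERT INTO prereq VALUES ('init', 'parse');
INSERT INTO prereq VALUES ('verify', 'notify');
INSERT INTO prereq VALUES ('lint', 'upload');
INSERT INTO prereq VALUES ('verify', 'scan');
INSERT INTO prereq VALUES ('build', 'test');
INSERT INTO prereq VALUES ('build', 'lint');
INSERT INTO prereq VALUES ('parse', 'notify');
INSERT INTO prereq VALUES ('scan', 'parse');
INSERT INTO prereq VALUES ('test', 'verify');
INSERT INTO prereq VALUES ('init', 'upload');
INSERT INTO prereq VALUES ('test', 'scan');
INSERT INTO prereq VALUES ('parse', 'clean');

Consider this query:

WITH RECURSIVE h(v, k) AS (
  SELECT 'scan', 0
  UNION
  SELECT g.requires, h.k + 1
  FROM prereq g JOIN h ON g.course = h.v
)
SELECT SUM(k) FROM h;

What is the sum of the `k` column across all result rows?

5

Base: (scan, k=0).
Iteration 1: edges from {scan} -> (parse, k=1).
Iteration 2: edges from {parse} -> (clean, k=2), (notify, k=2).
Iteration 3: no outgoing edges from {clean,notify}; recursion stops.
SUM(k) = 0 + 1 + 2 + 2 = 5.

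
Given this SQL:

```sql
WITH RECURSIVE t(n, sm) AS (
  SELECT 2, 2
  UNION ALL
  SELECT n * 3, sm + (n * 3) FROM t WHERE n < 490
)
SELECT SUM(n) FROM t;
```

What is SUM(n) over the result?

Base: n=2, sm=2.
Iteration 1: 2 < 490 holds -> n = 2 * 3 = 6, sm = 2 + 6 = 8.
Iteration 2: 6 < 490 holds -> n = 6 * 3 = 18, sm = 8 + 18 = 26.
Iteration 3: 18 < 490 holds -> n = 18 * 3 = 54, sm = 26 + 54 = 80.
Iteration 4: 54 < 490 holds -> n = 54 * 3 = 162, sm = 80 + 162 = 242.
Iteration 5: 162 < 490 holds -> n = 162 * 3 = 486, sm = 242 + 486 = 728.
Iteration 6: 486 < 490 holds -> n = 486 * 3 = 1458, sm = 728 + 1458 = 2186.
Iteration 7: 1458 < 490 fails; recursion stops.
SUM(n) = 2 + 6 + 18 + 54 + 162 + 486 + 1458 = 2186.

2186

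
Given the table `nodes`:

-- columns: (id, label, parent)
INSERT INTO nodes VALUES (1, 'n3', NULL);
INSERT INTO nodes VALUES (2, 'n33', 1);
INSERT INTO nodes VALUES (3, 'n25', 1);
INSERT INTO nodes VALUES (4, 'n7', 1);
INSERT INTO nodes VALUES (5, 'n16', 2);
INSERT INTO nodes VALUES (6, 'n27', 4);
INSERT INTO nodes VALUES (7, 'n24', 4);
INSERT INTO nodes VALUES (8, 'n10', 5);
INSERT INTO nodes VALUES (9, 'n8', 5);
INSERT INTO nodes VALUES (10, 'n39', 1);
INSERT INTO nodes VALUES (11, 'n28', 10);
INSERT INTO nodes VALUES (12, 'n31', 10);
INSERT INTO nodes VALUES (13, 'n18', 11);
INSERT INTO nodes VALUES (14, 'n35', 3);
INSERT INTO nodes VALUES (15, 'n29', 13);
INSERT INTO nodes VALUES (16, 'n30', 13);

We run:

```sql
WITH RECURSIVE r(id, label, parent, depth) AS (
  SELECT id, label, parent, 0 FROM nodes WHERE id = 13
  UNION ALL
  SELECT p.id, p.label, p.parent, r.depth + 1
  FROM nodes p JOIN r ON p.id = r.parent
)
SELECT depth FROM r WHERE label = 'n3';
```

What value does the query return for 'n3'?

Base: id=13 (n18), parent=11, depth 0.
Iteration 1: join on id=11 -> n28 (id 11, parent=10, depth 1).
Iteration 2: join on id=10 -> n39 (id 10, parent=1, depth 2).
Iteration 3: join on id=1 -> n3 (id 1, parent=NULL, depth 3).
Iteration 4: parent is NULL; no match; recursion stops.

3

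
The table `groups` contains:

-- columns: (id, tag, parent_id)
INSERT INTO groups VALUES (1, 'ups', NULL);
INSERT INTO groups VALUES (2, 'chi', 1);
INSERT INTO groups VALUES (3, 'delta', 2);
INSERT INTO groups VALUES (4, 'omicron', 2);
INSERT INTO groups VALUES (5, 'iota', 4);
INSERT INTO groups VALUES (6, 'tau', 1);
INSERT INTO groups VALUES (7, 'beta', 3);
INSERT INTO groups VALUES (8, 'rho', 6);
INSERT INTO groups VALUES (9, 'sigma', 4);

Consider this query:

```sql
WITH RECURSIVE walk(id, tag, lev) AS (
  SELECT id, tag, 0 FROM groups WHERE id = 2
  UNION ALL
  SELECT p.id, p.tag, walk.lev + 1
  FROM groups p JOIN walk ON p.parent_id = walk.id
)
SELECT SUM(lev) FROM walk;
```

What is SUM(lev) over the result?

8

Base: id=2 (chi) at lev 0.
Iteration 1: rows with parent_id in {2} -> delta (id 3, lev 1), omicron (id 4, lev 1).
Iteration 2: rows with parent_id in {3,4} -> iota (id 5, lev 2), beta (id 7, lev 2), sigma (id 9, lev 2).
Iteration 3: no rows with parent_id in {5,7,9}; recursion stops.
SUM(lev) = 0 + 1 + 1 + 2 + 2 + 2 = 8.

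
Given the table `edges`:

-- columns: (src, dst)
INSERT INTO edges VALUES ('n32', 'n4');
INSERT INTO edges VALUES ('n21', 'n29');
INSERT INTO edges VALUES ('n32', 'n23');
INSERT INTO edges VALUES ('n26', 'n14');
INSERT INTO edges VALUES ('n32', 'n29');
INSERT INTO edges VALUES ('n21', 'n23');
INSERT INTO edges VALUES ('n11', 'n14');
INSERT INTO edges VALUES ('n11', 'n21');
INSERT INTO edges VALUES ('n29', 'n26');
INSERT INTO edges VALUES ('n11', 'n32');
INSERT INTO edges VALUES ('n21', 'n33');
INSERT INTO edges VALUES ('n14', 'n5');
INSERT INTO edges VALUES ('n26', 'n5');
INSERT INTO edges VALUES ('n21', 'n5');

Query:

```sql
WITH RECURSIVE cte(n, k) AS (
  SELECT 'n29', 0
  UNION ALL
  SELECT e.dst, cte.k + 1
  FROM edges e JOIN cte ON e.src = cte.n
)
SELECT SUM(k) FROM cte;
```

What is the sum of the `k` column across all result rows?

Base: (n29, k=0).
Iteration 1: edges from {n29} -> (n26, k=1).
Iteration 2: edges from {n26} -> (n14, k=2), (n5, k=2).
Iteration 3: edges from {n14,n5} -> (n5, k=3).
Iteration 4: no outgoing edges from {n5}; recursion stops.
SUM(k) = 0 + 1 + 2 + 2 + 3 = 8.

8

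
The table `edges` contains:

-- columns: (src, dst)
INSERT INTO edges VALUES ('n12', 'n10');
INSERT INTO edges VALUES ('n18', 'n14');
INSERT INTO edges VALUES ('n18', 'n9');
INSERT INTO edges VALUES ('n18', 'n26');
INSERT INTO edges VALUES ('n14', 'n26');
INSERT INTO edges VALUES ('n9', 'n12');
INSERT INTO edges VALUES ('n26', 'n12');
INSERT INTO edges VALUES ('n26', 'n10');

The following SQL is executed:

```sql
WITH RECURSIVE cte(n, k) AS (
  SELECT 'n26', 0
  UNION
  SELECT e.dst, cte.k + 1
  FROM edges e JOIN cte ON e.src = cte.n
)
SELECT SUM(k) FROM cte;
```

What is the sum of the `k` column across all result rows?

4

Base: (n26, k=0).
Iteration 1: edges from {n26} -> (n10, k=1), (n12, k=1).
Iteration 2: edges from {n10,n12} -> (n10, k=2).
Iteration 3: no outgoing edges from {n10}; recursion stops.
SUM(k) = 0 + 1 + 1 + 2 = 4.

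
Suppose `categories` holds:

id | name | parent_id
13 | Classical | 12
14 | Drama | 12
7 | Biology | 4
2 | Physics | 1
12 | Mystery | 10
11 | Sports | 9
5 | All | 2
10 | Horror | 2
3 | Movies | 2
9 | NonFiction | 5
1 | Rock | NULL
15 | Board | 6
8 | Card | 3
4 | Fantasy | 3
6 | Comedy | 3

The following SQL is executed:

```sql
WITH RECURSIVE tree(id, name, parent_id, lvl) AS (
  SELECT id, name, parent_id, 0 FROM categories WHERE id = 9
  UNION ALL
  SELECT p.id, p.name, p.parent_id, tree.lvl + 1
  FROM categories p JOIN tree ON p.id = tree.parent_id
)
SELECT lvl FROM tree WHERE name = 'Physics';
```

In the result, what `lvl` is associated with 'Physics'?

2

Base: id=9 (NonFiction), parent_id=5, lvl 0.
Iteration 1: join on id=5 -> All (id 5, parent_id=2, lvl 1).
Iteration 2: join on id=2 -> Physics (id 2, parent_id=1, lvl 2).
Iteration 3: join on id=1 -> Rock (id 1, parent_id=NULL, lvl 3).
Iteration 4: parent_id is NULL; no match; recursion stops.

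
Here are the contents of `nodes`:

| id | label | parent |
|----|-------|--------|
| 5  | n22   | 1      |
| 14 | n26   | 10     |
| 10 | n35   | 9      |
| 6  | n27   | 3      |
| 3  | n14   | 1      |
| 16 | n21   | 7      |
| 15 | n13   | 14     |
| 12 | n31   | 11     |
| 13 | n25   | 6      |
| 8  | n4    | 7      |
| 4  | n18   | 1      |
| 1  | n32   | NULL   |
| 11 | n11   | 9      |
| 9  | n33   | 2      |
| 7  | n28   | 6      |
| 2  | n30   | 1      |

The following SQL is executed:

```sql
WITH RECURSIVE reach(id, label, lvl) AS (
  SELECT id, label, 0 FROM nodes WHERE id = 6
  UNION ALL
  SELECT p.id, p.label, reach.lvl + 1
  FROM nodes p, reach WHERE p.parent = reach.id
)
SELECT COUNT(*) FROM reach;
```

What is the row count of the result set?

Base: id=6 (n27) at lvl 0.
Iteration 1: rows with parent in {6} -> n28 (id 7, lvl 1), n25 (id 13, lvl 1).
Iteration 2: rows with parent in {7,13} -> n4 (id 8, lvl 2), n21 (id 16, lvl 2).
Iteration 3: no rows with parent in {8,16}; recursion stops.
Total rows emitted: 5.

5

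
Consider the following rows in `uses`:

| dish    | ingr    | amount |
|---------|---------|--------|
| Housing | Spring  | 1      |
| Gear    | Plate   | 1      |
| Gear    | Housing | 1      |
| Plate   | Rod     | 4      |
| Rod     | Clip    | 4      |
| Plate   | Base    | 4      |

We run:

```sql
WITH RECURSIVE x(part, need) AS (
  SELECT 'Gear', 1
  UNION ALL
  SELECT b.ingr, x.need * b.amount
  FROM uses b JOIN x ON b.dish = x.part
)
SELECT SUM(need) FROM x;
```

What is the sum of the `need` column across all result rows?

28

Base: (Gear, need=1).
Iteration 1: components of {Gear} -> Housing = 1*1 = 1, Plate = 1*1 = 1.
Iteration 2: components of {Housing,Plate} -> Base = 1*4 = 4, Rod = 1*4 = 4, Spring = 1*1 = 1.
Iteration 3: components of {Base,Rod,Spring} -> Clip = 4*4 = 16.
Iteration 4: no further components; recursion stops.
SUM(need) = 1 + 1 + 1 + 4 + 4 + 1 + 16 = 28.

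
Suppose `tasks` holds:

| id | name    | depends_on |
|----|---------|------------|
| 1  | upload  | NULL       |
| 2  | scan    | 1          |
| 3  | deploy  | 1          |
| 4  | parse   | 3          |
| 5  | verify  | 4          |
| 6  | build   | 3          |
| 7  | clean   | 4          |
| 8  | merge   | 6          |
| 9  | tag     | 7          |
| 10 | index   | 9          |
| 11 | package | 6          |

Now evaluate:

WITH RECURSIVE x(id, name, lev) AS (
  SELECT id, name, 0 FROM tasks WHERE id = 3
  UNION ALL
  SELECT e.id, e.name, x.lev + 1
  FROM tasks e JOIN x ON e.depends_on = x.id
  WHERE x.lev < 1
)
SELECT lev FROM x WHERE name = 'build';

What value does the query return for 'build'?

Base: id=3 (deploy) at lev 0.
Iteration 1: rows with depends_on in {3} -> parse (id 4, lev 1), build (id 6, lev 1).
Iteration 2: lev < 1 fails for all current rows; recursion stops.

1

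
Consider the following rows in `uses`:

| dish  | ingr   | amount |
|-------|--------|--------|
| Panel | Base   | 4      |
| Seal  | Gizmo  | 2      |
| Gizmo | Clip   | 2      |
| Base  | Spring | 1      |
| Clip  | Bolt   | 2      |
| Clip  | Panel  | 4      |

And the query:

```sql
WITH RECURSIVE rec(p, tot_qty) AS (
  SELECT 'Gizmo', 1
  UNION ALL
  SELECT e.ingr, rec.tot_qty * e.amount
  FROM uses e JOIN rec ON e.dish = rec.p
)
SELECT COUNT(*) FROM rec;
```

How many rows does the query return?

6

Base: (Gizmo, tot_qty=1).
Iteration 1: components of {Gizmo} -> Clip = 1*2 = 2.
Iteration 2: components of {Clip} -> Bolt = 2*2 = 4, Panel = 2*4 = 8.
Iteration 3: components of {Bolt,Panel} -> Base = 8*4 = 32.
Iteration 4: components of {Base} -> Spring = 32*1 = 32.
Iteration 5: no further components; recursion stops.
Total rows emitted: 6.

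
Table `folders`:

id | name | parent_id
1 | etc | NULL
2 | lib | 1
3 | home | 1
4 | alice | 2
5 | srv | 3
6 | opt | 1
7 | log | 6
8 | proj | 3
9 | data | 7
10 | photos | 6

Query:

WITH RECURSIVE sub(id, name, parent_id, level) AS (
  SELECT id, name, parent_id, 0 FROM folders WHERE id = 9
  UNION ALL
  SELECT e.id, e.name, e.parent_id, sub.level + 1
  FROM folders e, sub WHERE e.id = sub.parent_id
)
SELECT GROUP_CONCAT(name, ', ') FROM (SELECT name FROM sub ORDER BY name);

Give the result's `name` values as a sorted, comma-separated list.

Base: id=9 (data), parent_id=7, level 0.
Iteration 1: join on id=7 -> log (id 7, parent_id=6, level 1).
Iteration 2: join on id=6 -> opt (id 6, parent_id=1, level 2).
Iteration 3: join on id=1 -> etc (id 1, parent_id=NULL, level 3).
Iteration 4: parent_id is NULL; no match; recursion stops.

data, etc, log, opt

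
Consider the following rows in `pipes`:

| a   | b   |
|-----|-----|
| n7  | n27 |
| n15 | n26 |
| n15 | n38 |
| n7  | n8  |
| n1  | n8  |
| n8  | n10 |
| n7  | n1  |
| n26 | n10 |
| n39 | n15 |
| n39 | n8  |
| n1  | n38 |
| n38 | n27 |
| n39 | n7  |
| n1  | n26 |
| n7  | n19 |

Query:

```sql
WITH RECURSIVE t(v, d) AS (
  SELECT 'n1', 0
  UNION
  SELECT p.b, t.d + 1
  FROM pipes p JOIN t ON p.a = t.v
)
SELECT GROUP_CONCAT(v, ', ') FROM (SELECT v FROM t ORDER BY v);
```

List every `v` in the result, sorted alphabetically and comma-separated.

Base: (n1, d=0).
Iteration 1: edges from {n1} -> (n26, d=1), (n38, d=1), (n8, d=1).
Iteration 2: edges from {n26,n38,n8} -> (n10, d=2), (n27, d=2). [UNION drops 1 duplicate row(s)]
Iteration 3: no outgoing edges from {n10,n27}; recursion stops.

n1, n10, n26, n27, n38, n8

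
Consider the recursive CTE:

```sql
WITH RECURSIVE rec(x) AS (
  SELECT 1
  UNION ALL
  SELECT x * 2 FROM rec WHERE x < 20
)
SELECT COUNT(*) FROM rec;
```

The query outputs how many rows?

Base: x=1.
Iteration 1: 1 < 20 holds -> x = 1 * 2 = 2.
Iteration 2: 2 < 20 holds -> x = 2 * 2 = 4.
Iteration 3: 4 < 20 holds -> x = 4 * 2 = 8.
Iteration 4: 8 < 20 holds -> x = 8 * 2 = 16.
Iteration 5: 16 < 20 holds -> x = 16 * 2 = 32.
Iteration 6: 32 < 20 fails; recursion stops.
Total rows emitted: 6.

6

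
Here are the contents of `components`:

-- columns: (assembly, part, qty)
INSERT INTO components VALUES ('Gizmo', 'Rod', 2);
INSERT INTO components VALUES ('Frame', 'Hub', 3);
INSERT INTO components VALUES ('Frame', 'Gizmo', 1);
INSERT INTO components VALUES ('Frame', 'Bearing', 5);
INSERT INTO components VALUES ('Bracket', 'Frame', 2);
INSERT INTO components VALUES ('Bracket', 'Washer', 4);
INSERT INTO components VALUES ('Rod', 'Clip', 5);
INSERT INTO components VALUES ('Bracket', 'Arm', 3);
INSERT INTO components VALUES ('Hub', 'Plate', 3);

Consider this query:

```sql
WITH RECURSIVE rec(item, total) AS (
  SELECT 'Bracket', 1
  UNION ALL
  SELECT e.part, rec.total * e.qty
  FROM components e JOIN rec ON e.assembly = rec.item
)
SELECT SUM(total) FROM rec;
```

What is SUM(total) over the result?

70

Base: (Bracket, total=1).
Iteration 1: components of {Bracket} -> Arm = 1*3 = 3, Frame = 1*2 = 2, Washer = 1*4 = 4.
Iteration 2: components of {Arm,Frame,Washer} -> Bearing = 2*5 = 10, Gizmo = 2*1 = 2, Hub = 2*3 = 6.
Iteration 3: components of {Bearing,Gizmo,Hub} -> Plate = 6*3 = 18, Rod = 2*2 = 4.
Iteration 4: components of {Plate,Rod} -> Clip = 4*5 = 20.
Iteration 5: no further components; recursion stops.
SUM(total) = 1 + 2 + 3 + 4 + 6 + 10 + 2 + 18 + 4 + 20 = 70.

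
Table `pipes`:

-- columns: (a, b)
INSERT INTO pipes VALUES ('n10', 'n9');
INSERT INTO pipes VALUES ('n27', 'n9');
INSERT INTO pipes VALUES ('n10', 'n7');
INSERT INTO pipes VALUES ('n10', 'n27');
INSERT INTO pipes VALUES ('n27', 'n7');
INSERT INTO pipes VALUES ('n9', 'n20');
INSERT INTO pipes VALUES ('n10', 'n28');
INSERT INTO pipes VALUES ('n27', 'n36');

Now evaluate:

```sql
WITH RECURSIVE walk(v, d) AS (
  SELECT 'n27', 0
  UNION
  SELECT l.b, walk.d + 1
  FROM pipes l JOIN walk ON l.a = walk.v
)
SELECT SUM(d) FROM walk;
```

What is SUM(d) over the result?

Base: (n27, d=0).
Iteration 1: edges from {n27} -> (n36, d=1), (n7, d=1), (n9, d=1).
Iteration 2: edges from {n36,n7,n9} -> (n20, d=2).
Iteration 3: no outgoing edges from {n20}; recursion stops.
SUM(d) = 0 + 1 + 1 + 1 + 2 = 5.

5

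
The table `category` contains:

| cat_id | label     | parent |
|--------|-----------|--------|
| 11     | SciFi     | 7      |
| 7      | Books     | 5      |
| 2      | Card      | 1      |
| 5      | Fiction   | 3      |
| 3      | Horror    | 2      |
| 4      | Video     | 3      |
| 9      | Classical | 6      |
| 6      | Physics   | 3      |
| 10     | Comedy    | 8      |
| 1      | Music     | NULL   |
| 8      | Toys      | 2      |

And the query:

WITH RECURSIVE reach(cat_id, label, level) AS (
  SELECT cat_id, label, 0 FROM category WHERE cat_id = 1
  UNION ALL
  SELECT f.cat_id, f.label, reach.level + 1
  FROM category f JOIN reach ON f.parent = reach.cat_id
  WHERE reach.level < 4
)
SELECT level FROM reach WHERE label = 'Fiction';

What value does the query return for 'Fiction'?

Base: cat_id=1 (Music) at level 0.
Iteration 1: rows with parent in {1} -> Card (id 2, level 1).
Iteration 2: rows with parent in {2} -> Horror (id 3, level 2), Toys (id 8, level 2).
Iteration 3: rows with parent in {3,8} -> Video (id 4, level 3), Fiction (id 5, level 3), Physics (id 6, level 3), Comedy (id 10, level 3).
Iteration 4: rows with parent in {4,5,6,10} -> Books (id 7, level 4), Classical (id 9, level 4).
Iteration 5: level < 4 fails for all current rows; recursion stops.

3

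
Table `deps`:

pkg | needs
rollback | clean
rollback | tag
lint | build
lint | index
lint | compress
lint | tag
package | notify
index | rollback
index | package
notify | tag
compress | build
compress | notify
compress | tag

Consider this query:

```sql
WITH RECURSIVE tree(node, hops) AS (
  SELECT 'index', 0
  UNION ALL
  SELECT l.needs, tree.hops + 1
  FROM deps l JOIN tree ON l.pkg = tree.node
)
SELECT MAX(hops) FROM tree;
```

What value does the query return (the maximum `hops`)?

3

Base: (index, hops=0).
Iteration 1: edges from {index} -> (package, hops=1), (rollback, hops=1).
Iteration 2: edges from {package,rollback} -> (clean, hops=2), (notify, hops=2), (tag, hops=2).
Iteration 3: edges from {clean,notify,tag} -> (tag, hops=3).
Iteration 4: no outgoing edges from {tag}; recursion stops.
hops values: 0, 1, 1, 2, 2, 2, 3; the maximum is 3.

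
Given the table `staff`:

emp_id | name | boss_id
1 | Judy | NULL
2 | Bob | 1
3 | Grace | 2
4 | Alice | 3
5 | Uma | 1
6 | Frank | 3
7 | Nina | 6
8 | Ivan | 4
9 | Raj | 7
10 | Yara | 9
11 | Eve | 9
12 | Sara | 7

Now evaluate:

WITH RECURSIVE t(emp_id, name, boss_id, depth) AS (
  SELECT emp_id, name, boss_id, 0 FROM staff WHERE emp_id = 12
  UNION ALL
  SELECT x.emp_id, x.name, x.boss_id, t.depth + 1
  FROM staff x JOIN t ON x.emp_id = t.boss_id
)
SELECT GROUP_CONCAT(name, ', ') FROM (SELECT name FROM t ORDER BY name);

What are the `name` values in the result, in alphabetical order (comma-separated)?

Base: emp_id=12 (Sara), boss_id=7, depth 0.
Iteration 1: join on emp_id=7 -> Nina (id 7, boss_id=6, depth 1).
Iteration 2: join on emp_id=6 -> Frank (id 6, boss_id=3, depth 2).
Iteration 3: join on emp_id=3 -> Grace (id 3, boss_id=2, depth 3).
Iteration 4: join on emp_id=2 -> Bob (id 2, boss_id=1, depth 4).
Iteration 5: join on emp_id=1 -> Judy (id 1, boss_id=NULL, depth 5).
Iteration 6: boss_id is NULL; no match; recursion stops.

Bob, Frank, Grace, Judy, Nina, Sara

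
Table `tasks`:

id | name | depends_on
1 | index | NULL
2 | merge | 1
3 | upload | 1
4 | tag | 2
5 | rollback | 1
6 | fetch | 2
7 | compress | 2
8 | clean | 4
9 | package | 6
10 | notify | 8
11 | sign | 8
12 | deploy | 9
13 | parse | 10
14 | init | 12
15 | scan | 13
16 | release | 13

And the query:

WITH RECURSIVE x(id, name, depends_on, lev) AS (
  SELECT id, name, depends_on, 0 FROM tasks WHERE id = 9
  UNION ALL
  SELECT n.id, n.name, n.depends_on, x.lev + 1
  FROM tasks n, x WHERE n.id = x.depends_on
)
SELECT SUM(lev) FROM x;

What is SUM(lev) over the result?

Base: id=9 (package), depends_on=6, lev 0.
Iteration 1: join on id=6 -> fetch (id 6, depends_on=2, lev 1).
Iteration 2: join on id=2 -> merge (id 2, depends_on=1, lev 2).
Iteration 3: join on id=1 -> index (id 1, depends_on=NULL, lev 3).
Iteration 4: depends_on is NULL; no match; recursion stops.
SUM(lev) = 0 + 1 + 2 + 3 = 6.

6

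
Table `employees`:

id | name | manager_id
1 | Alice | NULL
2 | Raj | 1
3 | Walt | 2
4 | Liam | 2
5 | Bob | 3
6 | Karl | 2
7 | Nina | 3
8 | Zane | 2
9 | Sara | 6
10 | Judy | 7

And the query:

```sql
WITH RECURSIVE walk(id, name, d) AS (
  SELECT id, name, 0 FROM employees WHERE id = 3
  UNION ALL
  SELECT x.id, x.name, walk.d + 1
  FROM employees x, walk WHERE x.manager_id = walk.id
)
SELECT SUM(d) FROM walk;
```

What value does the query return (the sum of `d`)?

Base: id=3 (Walt) at d 0.
Iteration 1: rows with manager_id in {3} -> Bob (id 5, d 1), Nina (id 7, d 1).
Iteration 2: rows with manager_id in {5,7} -> Judy (id 10, d 2).
Iteration 3: no rows with manager_id in {10}; recursion stops.
SUM(d) = 0 + 1 + 1 + 2 = 4.

4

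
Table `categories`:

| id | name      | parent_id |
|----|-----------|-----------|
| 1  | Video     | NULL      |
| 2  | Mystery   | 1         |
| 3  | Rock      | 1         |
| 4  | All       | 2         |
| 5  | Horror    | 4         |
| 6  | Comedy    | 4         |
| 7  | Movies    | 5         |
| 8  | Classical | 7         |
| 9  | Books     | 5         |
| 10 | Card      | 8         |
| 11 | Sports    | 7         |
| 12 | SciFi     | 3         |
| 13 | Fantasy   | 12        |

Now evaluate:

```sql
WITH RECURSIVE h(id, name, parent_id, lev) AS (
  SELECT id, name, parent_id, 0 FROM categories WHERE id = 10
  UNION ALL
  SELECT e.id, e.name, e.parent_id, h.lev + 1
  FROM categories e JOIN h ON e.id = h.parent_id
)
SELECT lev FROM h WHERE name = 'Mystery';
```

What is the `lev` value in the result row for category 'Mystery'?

5

Base: id=10 (Card), parent_id=8, lev 0.
Iteration 1: join on id=8 -> Classical (id 8, parent_id=7, lev 1).
Iteration 2: join on id=7 -> Movies (id 7, parent_id=5, lev 2).
Iteration 3: join on id=5 -> Horror (id 5, parent_id=4, lev 3).
Iteration 4: join on id=4 -> All (id 4, parent_id=2, lev 4).
Iteration 5: join on id=2 -> Mystery (id 2, parent_id=1, lev 5).
Iteration 6: join on id=1 -> Video (id 1, parent_id=NULL, lev 6).
Iteration 7: parent_id is NULL; no match; recursion stops.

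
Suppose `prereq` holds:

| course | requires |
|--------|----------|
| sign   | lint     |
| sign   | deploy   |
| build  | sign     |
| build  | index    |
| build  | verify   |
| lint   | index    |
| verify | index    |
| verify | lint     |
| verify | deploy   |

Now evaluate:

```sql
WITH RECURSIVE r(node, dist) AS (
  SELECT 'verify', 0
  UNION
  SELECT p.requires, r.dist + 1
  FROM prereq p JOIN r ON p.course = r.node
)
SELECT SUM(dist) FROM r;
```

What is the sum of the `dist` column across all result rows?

5

Base: (verify, dist=0).
Iteration 1: edges from {verify} -> (deploy, dist=1), (index, dist=1), (lint, dist=1).
Iteration 2: edges from {deploy,index,lint} -> (index, dist=2).
Iteration 3: no outgoing edges from {index}; recursion stops.
SUM(dist) = 0 + 1 + 1 + 1 + 2 = 5.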